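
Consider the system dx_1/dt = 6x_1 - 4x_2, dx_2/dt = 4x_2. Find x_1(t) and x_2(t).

Coefficient matrix A = [[6, -4], [0, 4]].
Characteristic polynomial det(A - λI) = λ^2 - 10λ + 24 = 0.
Eigenvalues λ = 4, 6.
For λ=4: (A-λI) row 1 is [2, -4], so an eigenvector is (-2, -1).
For λ=6: (A-λI) row 1 is [0, -4], so an eigenvector is (1, 0).
General solution: K_1e^(4t)(-2,-1) + K_2e^(6t)(1,0).

x_1(t) = -2K_1e^(4t) + K_2e^(6t), x_2(t) = -K_1e^(4t)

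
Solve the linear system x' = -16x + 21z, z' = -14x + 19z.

Coefficient matrix A = [[-16, 21], [-14, 19]].
Characteristic polynomial det(A - λI) = λ^2 - 3λ - 10 = 0.
Eigenvalues λ = -2, 5.
For λ=-2: (A-λI) row 1 is [-14, 21], so an eigenvector is (-3, -2).
For λ=5: (A-λI) row 1 is [-21, 21], so an eigenvector is (-1, -1).
General solution: c_1e^(-2t)(-3,-2) + c_2e^(5t)(-1,-1).

x(t) = -3c_1e^(-2t) - c_2e^(5t), z(t) = -2c_1e^(-2t) - c_2e^(5t)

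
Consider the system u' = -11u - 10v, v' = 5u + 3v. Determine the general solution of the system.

u(t) = 3C_1e^(-4t)sin(t) + C_1e^(-4t)cos(t) + C_2e^(-4t)sin(t) - 3C_2e^(-4t)cos(t), v(t) = -2C_1e^(-4t)sin(t) - C_1e^(-4t)cos(t) - C_2e^(-4t)sin(t) + 2C_2e^(-4t)cos(t)

Coefficient matrix A = [[-11, -10], [5, 3]].
Characteristic polynomial det(A - λI) = λ^2 + 8λ + 17 = 0.
Eigenvalues λ = -4 ± i (complex conjugate pair).
For λ=-4+i: an eigenvector is (1,-1) - i(3,-2) = (1 - 3i, -1 + 2i).
A real fundamental pair from Re and Im of e^((-4+i)t)v: X_1 = e^(-4t)(cos(t)·(1,-1) + sin(t)·(3,-2)), X_2 = e^(-4t)(sin(t)·(1,-1) - cos(t)·(3,-2)).
General solution: C_1X_1 + C_2X_2.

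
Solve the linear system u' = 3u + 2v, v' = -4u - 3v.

Coefficient matrix A = [[3, 2], [-4, -3]].
Characteristic polynomial det(A - λI) = λ^2 - 1 = 0.
Eigenvalues λ = 1, -1.
For λ=1: (A-λI) row 1 is [2, 2], so an eigenvector is (-1, 1).
For λ=-1: (A-λI) row 1 is [4, 2], so an eigenvector is (-1, 2).
General solution: c_1e^(t)(-1,1) + c_2e^(-t)(-1,2).

u(t) = -c_1e^(t) - c_2e^(-t), v(t) = c_1e^(t) + 2c_2e^(-t)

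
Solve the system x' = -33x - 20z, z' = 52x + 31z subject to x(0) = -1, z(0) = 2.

x(t) = -2e^(-t)sin(4t) - e^(-t)cos(4t), z(t) = 3e^(-t)sin(4t) + 2e^(-t)cos(4t)

Coefficient matrix A = [[-33, -20], [52, 31]].
Characteristic polynomial det(A - λI) = λ^2 + 2λ + 17 = 0.
Eigenvalues λ = -1 ± 4i (complex conjugate pair).
For λ=-1+4i: an eigenvector is (2,-3) - i(-1,2) = (2 + i, -3 - 2i).
A real fundamental pair from Re and Im of e^((-1+4i)t)v: X_1 = e^(-t)(cos(4t)·(2,-3) + sin(4t)·(-1,2)), X_2 = e^(-t)(sin(4t)·(2,-3) - cos(4t)·(-1,2)).
General solution: c_1X_1 + c_2X_2.
Applying x(0)=-1, z(0)=2 gives c_1=0, c_2=-1.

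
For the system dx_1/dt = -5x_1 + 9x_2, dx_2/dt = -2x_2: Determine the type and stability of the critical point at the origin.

stable node

A = [[-5,9],[0,-2]]; det(A-λI) = λ^2 + 7λ + 10.
λ = -2, -5: both negative.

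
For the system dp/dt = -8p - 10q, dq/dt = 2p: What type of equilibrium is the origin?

A = [[-8,-10],[2,0]]; det(A-λI) = λ^2 + 8λ + 20.
λ = -4 ± 2i: negative real part.

stable spiral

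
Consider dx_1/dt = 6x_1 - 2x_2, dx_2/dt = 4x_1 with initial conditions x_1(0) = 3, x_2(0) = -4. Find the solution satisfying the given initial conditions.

Coefficient matrix A = [[6, -2], [4, 0]].
Characteristic polynomial det(A - λI) = λ^2 - 6λ + 8 = 0.
Eigenvalues λ = 2, 4.
For λ=2: (A-λI) row 1 is [4, -2], so an eigenvector is (1, 2).
For λ=4: (A-λI) row 1 is [2, -2], so an eigenvector is (-1, -1).
General solution: K_1e^(2t)(1,2) + K_2e^(4t)(-1,-1).
Applying x_1(0)=3, x_2(0)=-4 gives K_1=-7, K_2=-10.

x_1(t) = 10e^(4t) - 7e^(2t), x_2(t) = 10e^(4t) - 14e^(2t)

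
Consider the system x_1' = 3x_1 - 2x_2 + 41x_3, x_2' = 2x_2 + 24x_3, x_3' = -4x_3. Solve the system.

Coefficient matrix A = [[3, -2, 41], [0, 2, 24], [0, 0, -4]].
det(A - λI) = 0 gives eigenvalues λ = 3, 2, -4.
For λ=3: eigenvector (1,0,0).
For λ=2: eigenvector (2,1,0).
For λ=-4: eigenvector (-7,-4,1).
General solution: C_1e^(3t)(1,0,0) + C_2e^(2t)(2,1,0) + C_3e^(-4t)(-7,-4,1).

x_1(t) = C_1e^(3t) + 2C_2e^(2t) - 7C_3e^(-4t), x_2(t) = C_2e^(2t) - 4C_3e^(-4t), x_3(t) = C_3e^(-4t)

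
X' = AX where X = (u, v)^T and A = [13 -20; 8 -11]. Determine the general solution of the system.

Coefficient matrix A = [[13, -20], [8, -11]].
Characteristic polynomial det(A - λI) = λ^2 - 2λ + 17 = 0.
Eigenvalues λ = 1 ± 4i (complex conjugate pair).
For λ=1+4i: an eigenvector is (2,1) - i(1,1) = (2 - i, 1 - i).
A real fundamental pair from Re and Im of e^((1+4i)t)v: X_1 = e^(t)(cos(4t)·(2,1) + sin(4t)·(1,1)), X_2 = e^(t)(sin(4t)·(2,1) - cos(4t)·(1,1)).
General solution: K_1X_1 + K_2X_2.

u(t) = K_1e^(t)sin(4t) + 2K_1e^(t)cos(4t) + 2K_2e^(t)sin(4t) - K_2e^(t)cos(4t), v(t) = K_1e^(t)sin(4t) + K_1e^(t)cos(4t) + K_2e^(t)sin(4t) - K_2e^(t)cos(4t)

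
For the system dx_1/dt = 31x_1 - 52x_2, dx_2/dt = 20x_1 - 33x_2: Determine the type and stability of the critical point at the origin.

stable spiral

A = [[31,-52],[20,-33]]; det(A-λI) = λ^2 + 2λ + 17.
λ = -1 ± 4i: negative real part.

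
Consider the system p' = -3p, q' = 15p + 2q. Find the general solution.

p(t) = K_2e^(-3t), q(t) = K_1e^(2t) - 3K_2e^(-3t)

Coefficient matrix A = [[-3, 0], [15, 2]].
Characteristic polynomial det(A - λI) = λ^2 + λ - 6 = 0.
Eigenvalues λ = 2, -3.
For λ=2: (A-λI) row 1 is [-5, 0], so an eigenvector is (0, 1).
For λ=-3: (A-λI) row 2 is [15, 5], so an eigenvector is (1, -3).
General solution: K_1e^(2t)(0,1) + K_2e^(-3t)(1,-3).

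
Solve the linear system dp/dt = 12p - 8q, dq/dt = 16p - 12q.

p(t) = c_1e^(4t) + c_2e^(-4t), q(t) = c_1e^(4t) + 2c_2e^(-4t)

Coefficient matrix A = [[12, -8], [16, -12]].
Characteristic polynomial det(A - λI) = λ^2 - 16 = 0.
Eigenvalues λ = 4, -4.
For λ=4: (A-λI) row 1 is [8, -8], so an eigenvector is (1, 1).
For λ=-4: (A-λI) row 1 is [16, -8], so an eigenvector is (1, 2).
General solution: c_1e^(4t)(1,1) + c_2e^(-4t)(1,2).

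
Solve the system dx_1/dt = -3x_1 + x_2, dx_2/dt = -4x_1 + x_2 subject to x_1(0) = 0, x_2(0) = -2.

Coefficient matrix A = [[-3, 1], [-4, 1]].
Characteristic polynomial det(A - λI) = λ^2 + 2λ + 1 = 0.
Single eigenvalue λ = -1 with algebraic multiplicity 2.
Eigenvector v = (-1,-2); generalized eigenvector w with (A-λI)w=v is (2,3).
General solution: e^(-t)[c_1·v + c_2·(t·v + w)].
Applying x_1(0)=0, x_2(0)=-2 gives c_1=4, c_2=2.

x_1(t) = -2te^(-t), x_2(t) = -4te^(-t) - 2e^(-t)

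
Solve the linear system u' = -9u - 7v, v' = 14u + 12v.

Coefficient matrix A = [[-9, -7], [14, 12]].
Characteristic polynomial det(A - λI) = λ^2 - 3λ - 10 = 0.
Eigenvalues λ = -2, 5.
For λ=-2: (A-λI) row 1 is [-7, -7], so an eigenvector is (-1, 1).
For λ=5: (A-λI) row 1 is [-14, -7], so an eigenvector is (-1, 2).
General solution: C_1e^(-2t)(-1,1) + C_2e^(5t)(-1,2).

u(t) = -C_1e^(-2t) - C_2e^(5t), v(t) = C_1e^(-2t) + 2C_2e^(5t)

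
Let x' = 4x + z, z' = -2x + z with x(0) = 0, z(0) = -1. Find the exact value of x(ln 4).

-48

A = [[4,1],[-2,1]]; eigenvalues λ = 3, 2.
Eigenvectors: (-1,1) for λ=3, (-1,2) for λ=2.
From the initial condition, c_1 = 1, c_2 = -1.
x(ln 4) = (1)(4^3)(-1) + (-1)(4^2)(-1) = -48.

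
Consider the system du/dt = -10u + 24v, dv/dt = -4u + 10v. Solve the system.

Coefficient matrix A = [[-10, 24], [-4, 10]].
Characteristic polynomial det(A - λI) = λ^2 - 4 = 0.
Eigenvalues λ = 2, -2.
For λ=2: (A-λI) row 1 is [-12, 24], so an eigenvector is (-2, -1).
For λ=-2: (A-λI) row 1 is [-8, 24], so an eigenvector is (3, 1).
General solution: K_1e^(2t)(-2,-1) + K_2e^(-2t)(3,1).

u(t) = -2K_1e^(2t) + 3K_2e^(-2t), v(t) = -K_1e^(2t) + K_2e^(-2t)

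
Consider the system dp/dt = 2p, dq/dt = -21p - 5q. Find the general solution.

Coefficient matrix A = [[2, 0], [-21, -5]].
Characteristic polynomial det(A - λI) = λ^2 + 3λ - 10 = 0.
Eigenvalues λ = -5, 2.
For λ=-5: (A-λI) row 1 is [7, 0], so an eigenvector is (0, -1).
For λ=2: (A-λI) row 2 is [-21, -7], so an eigenvector is (1, -3).
General solution: c_1e^(-5t)(0,-1) + c_2e^(2t)(1,-3).

p(t) = c_2e^(2t), q(t) = -c_1e^(-5t) - 3c_2e^(2t)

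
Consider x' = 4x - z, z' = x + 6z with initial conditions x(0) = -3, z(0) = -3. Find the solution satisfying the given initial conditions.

x(t) = 6te^(5t) - 3e^(5t), z(t) = -6te^(5t) - 3e^(5t)

Coefficient matrix A = [[4, -1], [1, 6]].
Characteristic polynomial det(A - λI) = λ^2 - 10λ + 25 = 0.
Single eigenvalue λ = 5 with algebraic multiplicity 2.
Eigenvector v = (1,-1); generalized eigenvector w with (A-λI)w=v is (0,-1).
General solution: e^(5t)[C_1·v + C_2·(t·v + w)].
Applying x(0)=-3, z(0)=-3 gives C_1=-3, C_2=6.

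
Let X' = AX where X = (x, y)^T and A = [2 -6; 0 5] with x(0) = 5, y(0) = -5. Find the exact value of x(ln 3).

2385

A = [[2,-6],[0,5]]; eigenvalues λ = 2, 5.
Eigenvectors: (-1,0) for λ=2, (2,-1) for λ=5.
From the initial condition, c_1 = 5, c_2 = 5.
x(ln 3) = (5)(3^2)(-1) + (5)(3^5)(2) = 2385.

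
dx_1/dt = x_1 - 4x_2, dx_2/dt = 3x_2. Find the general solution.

x_1(t) = C_1e^(t) - 2C_2e^(3t), x_2(t) = C_2e^(3t)

Coefficient matrix A = [[1, -4], [0, 3]].
Characteristic polynomial det(A - λI) = λ^2 - 4λ + 3 = 0.
Eigenvalues λ = 1, 3.
For λ=1: (A-λI) row 1 is [0, -4], so an eigenvector is (1, 0).
For λ=3: (A-λI) row 1 is [-2, -4], so an eigenvector is (-2, 1).
General solution: C_1e^(t)(1,0) + C_2e^(3t)(-2,1).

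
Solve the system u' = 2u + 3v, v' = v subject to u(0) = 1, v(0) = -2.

u(t) = -5e^(2t) + 6e^(t), v(t) = -2e^(t)

Coefficient matrix A = [[2, 3], [0, 1]].
Characteristic polynomial det(A - λI) = λ^2 - 3λ + 2 = 0.
Eigenvalues λ = 2, 1.
For λ=2: (A-λI) row 1 is [0, 3], so an eigenvector is (-1, 0).
For λ=1: (A-λI) row 1 is [1, 3], so an eigenvector is (-3, 1).
General solution: C_1e^(2t)(-1,0) + C_2e^(t)(-3,1).
Applying u(0)=1, v(0)=-2 gives C_1=5, C_2=-2.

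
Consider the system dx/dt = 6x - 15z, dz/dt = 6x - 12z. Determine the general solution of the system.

Coefficient matrix A = [[6, -15], [6, -12]].
Characteristic polynomial det(A - λI) = λ^2 + 6λ + 18 = 0.
Eigenvalues λ = -3 ± 3i (complex conjugate pair).
For λ=-3+3i: an eigenvector is (2,1) - i(1,1) = (2 - i, 1 - i).
A real fundamental pair from Re and Im of e^((-3+3i)t)v: X_1 = e^(-3t)(cos(3t)·(2,1) + sin(3t)·(1,1)), X_2 = e^(-3t)(sin(3t)·(2,1) - cos(3t)·(1,1)).
General solution: c_1X_1 + c_2X_2.

x(t) = c_1e^(-3t)sin(3t) + 2c_1e^(-3t)cos(3t) + 2c_2e^(-3t)sin(3t) - c_2e^(-3t)cos(3t), z(t) = c_1e^(-3t)sin(3t) + c_1e^(-3t)cos(3t) + c_2e^(-3t)sin(3t) - c_2e^(-3t)cos(3t)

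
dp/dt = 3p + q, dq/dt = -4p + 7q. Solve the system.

Coefficient matrix A = [[3, 1], [-4, 7]].
Characteristic polynomial det(A - λI) = λ^2 - 10λ + 25 = 0.
Single eigenvalue λ = 5 with algebraic multiplicity 2.
Eigenvector v = (1,2); generalized eigenvector w with (A-λI)w=v is (0,1).
General solution: e^(5t)[c_1·v + c_2·(t·v + w)].

p(t) = c_1e^(5t) + c_2te^(5t), q(t) = 2c_1e^(5t) + 2c_2te^(5t) + c_2e^(5t)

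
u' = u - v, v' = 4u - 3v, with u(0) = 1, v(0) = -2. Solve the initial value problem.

u(t) = 4te^(-t) + e^(-t), v(t) = 8te^(-t) - 2e^(-t)

Coefficient matrix A = [[1, -1], [4, -3]].
Characteristic polynomial det(A - λI) = λ^2 + 2λ + 1 = 0.
Single eigenvalue λ = -1 with algebraic multiplicity 2.
Eigenvector v = (-1,-2); generalized eigenvector w with (A-λI)w=v is (0,1).
General solution: e^(-t)[C_1·v + C_2·(t·v + w)].
Applying u(0)=1, v(0)=-2 gives C_1=-1, C_2=-4.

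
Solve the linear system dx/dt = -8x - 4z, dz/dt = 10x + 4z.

x(t) = -C_1e^(-2t)sin(2t) - C_1e^(-2t)cos(2t) - C_2e^(-2t)sin(2t) + C_2e^(-2t)cos(2t), z(t) = C_1e^(-2t)sin(2t) + 2C_1e^(-2t)cos(2t) + 2C_2e^(-2t)sin(2t) - C_2e^(-2t)cos(2t)

Coefficient matrix A = [[-8, -4], [10, 4]].
Characteristic polynomial det(A - λI) = λ^2 + 4λ + 8 = 0.
Eigenvalues λ = -2 ± 2i (complex conjugate pair).
For λ=-2+2i: an eigenvector is (-1,2) - i(-1,1) = (-1 + i, 2 - i).
A real fundamental pair from Re and Im of e^((-2+2i)t)v: X_1 = e^(-2t)(cos(2t)·(-1,2) + sin(2t)·(-1,1)), X_2 = e^(-2t)(sin(2t)·(-1,2) - cos(2t)·(-1,1)).
General solution: C_1X_1 + C_2X_2.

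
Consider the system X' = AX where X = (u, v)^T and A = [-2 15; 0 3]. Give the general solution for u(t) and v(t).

u(t) = -3K_1e^(3t) - K_2e^(-2t), v(t) = -K_1e^(3t)

Coefficient matrix A = [[-2, 15], [0, 3]].
Characteristic polynomial det(A - λI) = λ^2 - λ - 6 = 0.
Eigenvalues λ = 3, -2.
For λ=3: (A-λI) row 1 is [-5, 15], so an eigenvector is (-3, -1).
For λ=-2: (A-λI) row 1 is [0, 15], so an eigenvector is (-1, 0).
General solution: K_1e^(3t)(-3,-1) + K_2e^(-2t)(-1,0).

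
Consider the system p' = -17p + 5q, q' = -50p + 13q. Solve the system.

Coefficient matrix A = [[-17, 5], [-50, 13]].
Characteristic polynomial det(A - λI) = λ^2 + 4λ + 29 = 0.
Eigenvalues λ = -2 ± 5i (complex conjugate pair).
For λ=-2+5i: an eigenvector is (0,1) - i(1,3) = (0 - i, 1 - 3i).
A real fundamental pair from Re and Im of e^((-2+5i)t)v: X_1 = e^(-2t)(cos(5t)·(0,1) + sin(5t)·(1,3)), X_2 = e^(-2t)(sin(5t)·(0,1) - cos(5t)·(1,3)).
General solution: K_1X_1 + K_2X_2.

p(t) = K_1e^(-2t)sin(5t) - K_2e^(-2t)cos(5t), q(t) = 3K_1e^(-2t)sin(5t) + K_1e^(-2t)cos(5t) + K_2e^(-2t)sin(5t) - 3K_2e^(-2t)cos(5t)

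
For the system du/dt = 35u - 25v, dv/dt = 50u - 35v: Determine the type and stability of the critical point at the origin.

center

A = [[35,-25],[50,-35]]; det(A-λI) = λ^2 + 25.
λ = 0 ± 5i: zero real part.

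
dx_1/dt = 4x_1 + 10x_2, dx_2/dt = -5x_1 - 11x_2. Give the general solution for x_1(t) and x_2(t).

x_1(t) = C_1e^(-6t) - 2C_2e^(-t), x_2(t) = -C_1e^(-6t) + C_2e^(-t)

Coefficient matrix A = [[4, 10], [-5, -11]].
Characteristic polynomial det(A - λI) = λ^2 + 7λ + 6 = 0.
Eigenvalues λ = -6, -1.
For λ=-6: (A-λI) row 1 is [10, 10], so an eigenvector is (1, -1).
For λ=-1: (A-λI) row 1 is [5, 10], so an eigenvector is (-2, 1).
General solution: C_1e^(-6t)(1,-1) + C_2e^(-t)(-2,1).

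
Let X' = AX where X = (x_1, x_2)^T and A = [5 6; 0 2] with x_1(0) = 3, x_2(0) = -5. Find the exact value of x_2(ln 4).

-80

A = [[5,6],[0,2]]; eigenvalues λ = 2, 5.
Eigenvectors: (-2,1) for λ=2, (1,0) for λ=5.
From the initial condition, c_1 = -5, c_2 = -7.
x_2(ln 4) = (-5)(4^2)(1) + (-7)(4^5)(0) = -80.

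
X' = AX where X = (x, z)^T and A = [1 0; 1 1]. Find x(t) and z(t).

x(t) = -C_2e^(t), z(t) = -C_1e^(t) - C_2te^(t) - 3C_2e^(t)

Coefficient matrix A = [[1, 0], [1, 1]].
Characteristic polynomial det(A - λI) = λ^2 - 2λ + 1 = 0.
Single eigenvalue λ = 1 with algebraic multiplicity 2.
Eigenvector v = (0,-1); generalized eigenvector w with (A-λI)w=v is (-1,-3).
General solution: e^(t)[C_1·v + C_2·(t·v + w)].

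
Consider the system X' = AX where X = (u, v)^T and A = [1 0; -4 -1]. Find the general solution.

u(t) = -K_2e^(t), v(t) = K_1e^(-t) + 2K_2e^(t)

Coefficient matrix A = [[1, 0], [-4, -1]].
Characteristic polynomial det(A - λI) = λ^2 - 1 = 0.
Eigenvalues λ = -1, 1.
For λ=-1: (A-λI) row 1 is [2, 0], so an eigenvector is (0, 1).
For λ=1: (A-λI) row 2 is [-4, -2], so an eigenvector is (-1, 2).
General solution: K_1e^(-t)(0,1) + K_2e^(t)(-1,2).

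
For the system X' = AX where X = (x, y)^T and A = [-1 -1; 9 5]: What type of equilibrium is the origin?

A = [[-1,-1],[9,5]]; det(A-λI) = λ^2 - 4λ + 4.
repeated λ = 2 with a single eigenvector.

unstable improper node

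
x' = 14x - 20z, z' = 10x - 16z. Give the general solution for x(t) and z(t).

Coefficient matrix A = [[14, -20], [10, -16]].
Characteristic polynomial det(A - λI) = λ^2 + 2λ - 24 = 0.
Eigenvalues λ = 4, -6.
For λ=4: (A-λI) row 1 is [10, -20], so an eigenvector is (2, 1).
For λ=-6: (A-λI) row 1 is [20, -20], so an eigenvector is (-1, -1).
General solution: c_1e^(4t)(2,1) + c_2e^(-6t)(-1,-1).

x(t) = 2c_1e^(4t) - c_2e^(-6t), z(t) = c_1e^(4t) - c_2e^(-6t)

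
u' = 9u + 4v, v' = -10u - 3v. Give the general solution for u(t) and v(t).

u(t) = -K_1e^(3t)sin(2t) + K_1e^(3t)cos(2t) + K_2e^(3t)sin(2t) + K_2e^(3t)cos(2t), v(t) = K_1e^(3t)sin(2t) - 2K_1e^(3t)cos(2t) - 2K_2e^(3t)sin(2t) - K_2e^(3t)cos(2t)

Coefficient matrix A = [[9, 4], [-10, -3]].
Characteristic polynomial det(A - λI) = λ^2 - 6λ + 13 = 0.
Eigenvalues λ = 3 ± 2i (complex conjugate pair).
For λ=3+2i: an eigenvector is (1,-2) - i(-1,1) = (1 + i, -2 - i).
A real fundamental pair from Re and Im of e^((3+2i)t)v: X_1 = e^(3t)(cos(2t)·(1,-2) + sin(2t)·(-1,1)), X_2 = e^(3t)(sin(2t)·(1,-2) - cos(2t)·(-1,1)).
General solution: K_1X_1 + K_2X_2.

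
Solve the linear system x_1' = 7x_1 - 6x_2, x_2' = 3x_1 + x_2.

x_1(t) = -c_1e^(4t)sin(3t) + c_1e^(4t)cos(3t) + c_2e^(4t)sin(3t) + c_2e^(4t)cos(3t), x_2(t) = c_1e^(4t)cos(3t) + c_2e^(4t)sin(3t)

Coefficient matrix A = [[7, -6], [3, 1]].
Characteristic polynomial det(A - λI) = λ^2 - 8λ + 25 = 0.
Eigenvalues λ = 4 ± 3i (complex conjugate pair).
For λ=4+3i: an eigenvector is (1,1) - i(-1,0) = (1 + i, 1).
A real fundamental pair from Re and Im of e^((4+3i)t)v: X_1 = e^(4t)(cos(3t)·(1,1) + sin(3t)·(-1,0)), X_2 = e^(4t)(sin(3t)·(1,1) - cos(3t)·(-1,0)).
General solution: c_1X_1 + c_2X_2.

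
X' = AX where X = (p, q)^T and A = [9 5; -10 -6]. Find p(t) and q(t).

p(t) = -K_1e^(4t) - K_2e^(-t), q(t) = K_1e^(4t) + 2K_2e^(-t)

Coefficient matrix A = [[9, 5], [-10, -6]].
Characteristic polynomial det(A - λI) = λ^2 - 3λ - 4 = 0.
Eigenvalues λ = 4, -1.
For λ=4: (A-λI) row 1 is [5, 5], so an eigenvector is (-1, 1).
For λ=-1: (A-λI) row 1 is [10, 5], so an eigenvector is (-1, 2).
General solution: K_1e^(4t)(-1,1) + K_2e^(-t)(-1,2).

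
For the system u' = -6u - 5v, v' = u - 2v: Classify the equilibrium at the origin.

A = [[-6,-5],[1,-2]]; det(A-λI) = λ^2 + 8λ + 17.
λ = -4 ± i: negative real part.

stable spiral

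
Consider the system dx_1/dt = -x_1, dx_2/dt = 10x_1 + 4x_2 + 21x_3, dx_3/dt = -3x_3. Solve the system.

x_1(t) = C_1e^(-t), x_2(t) = -2C_1e^(-t) + C_2e^(4t) - 3C_3e^(-3t), x_3(t) = C_3e^(-3t)

Coefficient matrix A = [[-1, 0, 0], [10, 4, 21], [0, 0, -3]].
det(A - λI) = 0 gives eigenvalues λ = -1, 4, -3.
For λ=-1: eigenvector (1,-2,0).
For λ=4: eigenvector (0,1,0).
For λ=-3: eigenvector (0,-3,1).
General solution: C_1e^(-t)(1,-2,0) + C_2e^(4t)(0,1,0) + C_3e^(-3t)(0,-3,1).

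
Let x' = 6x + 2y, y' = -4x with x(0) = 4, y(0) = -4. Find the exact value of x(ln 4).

A = [[6,2],[-4,0]]; eigenvalues λ = 4, 2.
Eigenvectors: (-1,1) for λ=4, (1,-2) for λ=2.
From the initial condition, c_1 = -4, c_2 = 0.
x(ln 4) = (-4)(4^4)(-1) + (0)(4^2)(1) = 1024.

1024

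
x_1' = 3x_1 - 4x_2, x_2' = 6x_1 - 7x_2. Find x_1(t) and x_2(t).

Coefficient matrix A = [[3, -4], [6, -7]].
Characteristic polynomial det(A - λI) = λ^2 + 4λ + 3 = 0.
Eigenvalues λ = -3, -1.
For λ=-3: (A-λI) row 1 is [6, -4], so an eigenvector is (2, 3).
For λ=-1: (A-λI) row 1 is [4, -4], so an eigenvector is (-1, -1).
General solution: c_1e^(-3t)(2,3) + c_2e^(-t)(-1,-1).

x_1(t) = 2c_1e^(-3t) - c_2e^(-t), x_2(t) = 3c_1e^(-3t) - c_2e^(-t)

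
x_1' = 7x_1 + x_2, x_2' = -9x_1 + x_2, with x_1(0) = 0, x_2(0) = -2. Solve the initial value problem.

Coefficient matrix A = [[7, 1], [-9, 1]].
Characteristic polynomial det(A - λI) = λ^2 - 8λ + 16 = 0.
Single eigenvalue λ = 4 with algebraic multiplicity 2.
Eigenvector v = (1,-3); generalized eigenvector w with (A-λI)w=v is (0,1).
General solution: e^(4t)[K_1·v + K_2·(t·v + w)].
Applying x_1(0)=0, x_2(0)=-2 gives K_1=0, K_2=-2.

x_1(t) = -2te^(4t), x_2(t) = 6te^(4t) - 2e^(4t)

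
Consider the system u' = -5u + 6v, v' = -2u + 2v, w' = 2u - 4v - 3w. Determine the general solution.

Coefficient matrix A = [[-5, 6, 0], [-2, 2, 0], [2, -4, -3]].
det(A - λI) = 0 gives eigenvalues λ = -1, -3, -2.
For λ=-1: eigenvector (-3,-2,1).
For λ=-3: eigenvector (0,0,1).
For λ=-2: eigenvector (2,1,0).
General solution: K_1e^(-t)(-3,-2,1) + K_2e^(-3t)(0,0,1) + K_3e^(-2t)(2,1,0).

u(t) = -3K_1e^(-t) + 2K_3e^(-2t), v(t) = -2K_1e^(-t) + K_3e^(-2t), w(t) = K_1e^(-t) + K_2e^(-3t)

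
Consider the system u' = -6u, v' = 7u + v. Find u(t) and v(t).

u(t) = -K_2e^(-6t), v(t) = -K_1e^(t) + K_2e^(-6t)

Coefficient matrix A = [[-6, 0], [7, 1]].
Characteristic polynomial det(A - λI) = λ^2 + 5λ - 6 = 0.
Eigenvalues λ = 1, -6.
For λ=1: (A-λI) row 1 is [-7, 0], so an eigenvector is (0, -1).
For λ=-6: (A-λI) row 2 is [7, 7], so an eigenvector is (-1, 1).
General solution: K_1e^(t)(0,-1) + K_2e^(-6t)(-1,1).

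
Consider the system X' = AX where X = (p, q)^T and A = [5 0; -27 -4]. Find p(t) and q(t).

Coefficient matrix A = [[5, 0], [-27, -4]].
Characteristic polynomial det(A - λI) = λ^2 - λ - 20 = 0.
Eigenvalues λ = -4, 5.
For λ=-4: (A-λI) row 1 is [9, 0], so an eigenvector is (0, -1).
For λ=5: (A-λI) row 2 is [-27, -9], so an eigenvector is (1, -3).
General solution: K_1e^(-4t)(0,-1) + K_2e^(5t)(1,-3).

p(t) = K_2e^(5t), q(t) = -K_1e^(-4t) - 3K_2e^(5t)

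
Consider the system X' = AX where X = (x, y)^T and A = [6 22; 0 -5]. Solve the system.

x(t) = -2K_1e^(-5t) + K_2e^(6t), y(t) = K_1e^(-5t)

Coefficient matrix A = [[6, 22], [0, -5]].
Characteristic polynomial det(A - λI) = λ^2 - λ - 30 = 0.
Eigenvalues λ = -5, 6.
For λ=-5: (A-λI) row 1 is [11, 22], so an eigenvector is (-2, 1).
For λ=6: (A-λI) row 1 is [0, 22], so an eigenvector is (1, 0).
General solution: K_1e^(-5t)(-2,1) + K_2e^(6t)(1,0).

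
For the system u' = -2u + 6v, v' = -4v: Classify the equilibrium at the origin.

A = [[-2,6],[0,-4]]; det(A-λI) = λ^2 + 6λ + 8.
λ = -4, -2: both negative.

stable node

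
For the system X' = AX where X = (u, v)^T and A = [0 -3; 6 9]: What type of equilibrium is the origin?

A = [[0,-3],[6,9]]; det(A-λI) = λ^2 - 9λ + 18.
λ = 6, 3: both positive.

unstable node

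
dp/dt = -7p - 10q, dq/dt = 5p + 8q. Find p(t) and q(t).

Coefficient matrix A = [[-7, -10], [5, 8]].
Characteristic polynomial det(A - λI) = λ^2 - λ - 6 = 0.
Eigenvalues λ = -2, 3.
For λ=-2: (A-λI) row 1 is [-5, -10], so an eigenvector is (2, -1).
For λ=3: (A-λI) row 1 is [-10, -10], so an eigenvector is (-1, 1).
General solution: C_1e^(-2t)(2,-1) + C_2e^(3t)(-1,1).

p(t) = 2C_1e^(-2t) - C_2e^(3t), q(t) = -C_1e^(-2t) + C_2e^(3t)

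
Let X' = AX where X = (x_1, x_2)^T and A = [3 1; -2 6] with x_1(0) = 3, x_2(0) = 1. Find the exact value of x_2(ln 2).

-48

A = [[3,1],[-2,6]]; eigenvalues λ = 5, 4.
Eigenvectors: (1,2) for λ=5, (-1,-1) for λ=4.
From the initial condition, c_1 = -2, c_2 = -5.
x_2(ln 2) = (-2)(2^5)(2) + (-5)(2^4)(-1) = -48.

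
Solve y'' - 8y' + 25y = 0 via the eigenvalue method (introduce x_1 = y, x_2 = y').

y(t) = C_1e^(4t)cos(3t) + C_2e^(4t)sin(3t)

Let x_1 = y, x_2 = y'. Then x_1' = x_2 and x_2' = -25x_1 + 8x_2.
A = [[0,1],[-25,8]]; det(A-λI) = λ^2 - 8λ + 25.
Eigenvalues λ = 4 ± 3i.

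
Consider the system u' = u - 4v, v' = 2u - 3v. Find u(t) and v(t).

Coefficient matrix A = [[1, -4], [2, -3]].
Characteristic polynomial det(A - λI) = λ^2 + 2λ + 5 = 0.
Eigenvalues λ = -1 ± 2i (complex conjugate pair).
For λ=-1+2i: an eigenvector is (-1,-1) - i(1,0) = (-1 - i, -1).
A real fundamental pair from Re and Im of e^((-1+2i)t)v: X_1 = e^(-t)(cos(2t)·(-1,-1) + sin(2t)·(1,0)), X_2 = e^(-t)(sin(2t)·(-1,-1) - cos(2t)·(1,0)).
General solution: c_1X_1 + c_2X_2.

u(t) = c_1e^(-t)sin(2t) - c_1e^(-t)cos(2t) - c_2e^(-t)sin(2t) - c_2e^(-t)cos(2t), v(t) = -c_1e^(-t)cos(2t) - c_2e^(-t)sin(2t)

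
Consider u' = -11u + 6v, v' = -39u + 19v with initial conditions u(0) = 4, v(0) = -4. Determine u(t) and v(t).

u(t) = -28e^(4t)sin(3t) + 4e^(4t)cos(3t), v(t) = -72e^(4t)sin(3t) - 4e^(4t)cos(3t)

Coefficient matrix A = [[-11, 6], [-39, 19]].
Characteristic polynomial det(A - λI) = λ^2 - 8λ + 25 = 0.
Eigenvalues λ = 4 ± 3i (complex conjugate pair).
For λ=4+3i: an eigenvector is (1,2) - i(-1,-3) = (1 + i, 2 + 3i).
A real fundamental pair from Re and Im of e^((4+3i)t)v: X_1 = e^(4t)(cos(3t)·(1,2) + sin(3t)·(-1,-3)), X_2 = e^(4t)(sin(3t)·(1,2) - cos(3t)·(-1,-3)).
General solution: C_1X_1 + C_2X_2.
Applying u(0)=4, v(0)=-4 gives C_1=16, C_2=-12.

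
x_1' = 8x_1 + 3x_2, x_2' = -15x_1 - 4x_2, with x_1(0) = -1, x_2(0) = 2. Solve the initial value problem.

x_1(t) = -e^(2t)cos(3t), x_2(t) = e^(2t)sin(3t) + 2e^(2t)cos(3t)

Coefficient matrix A = [[8, 3], [-15, -4]].
Characteristic polynomial det(A - λI) = λ^2 - 4λ + 13 = 0.
Eigenvalues λ = 2 ± 3i (complex conjugate pair).
For λ=2+3i: an eigenvector is (0,1) - i(1,-2) = (0 - i, 1 + 2i).
A real fundamental pair from Re and Im of e^((2+3i)t)v: X_1 = e^(2t)(cos(3t)·(0,1) + sin(3t)·(1,-2)), X_2 = e^(2t)(sin(3t)·(0,1) - cos(3t)·(1,-2)).
General solution: K_1X_1 + K_2X_2.
Applying x_1(0)=-1, x_2(0)=2 gives K_1=0, K_2=1.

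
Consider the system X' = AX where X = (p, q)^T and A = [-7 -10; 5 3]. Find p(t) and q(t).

Coefficient matrix A = [[-7, -10], [5, 3]].
Characteristic polynomial det(A - λI) = λ^2 + 4λ + 29 = 0.
Eigenvalues λ = -2 ± 5i (complex conjugate pair).
For λ=-2+5i: an eigenvector is (-1,1) - i(-1,0) = (-1 + i, 1).
A real fundamental pair from Re and Im of e^((-2+5i)t)v: X_1 = e^(-2t)(cos(5t)·(-1,1) + sin(5t)·(-1,0)), X_2 = e^(-2t)(sin(5t)·(-1,1) - cos(5t)·(-1,0)).
General solution: c_1X_1 + c_2X_2.

p(t) = -c_1e^(-2t)sin(5t) - c_1e^(-2t)cos(5t) - c_2e^(-2t)sin(5t) + c_2e^(-2t)cos(5t), q(t) = c_1e^(-2t)cos(5t) + c_2e^(-2t)sin(5t)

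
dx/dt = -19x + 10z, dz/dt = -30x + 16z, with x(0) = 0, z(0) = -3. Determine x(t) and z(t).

x(t) = -6e^(t) + 6e^(-4t), z(t) = -12e^(t) + 9e^(-4t)

Coefficient matrix A = [[-19, 10], [-30, 16]].
Characteristic polynomial det(A - λI) = λ^2 + 3λ - 4 = 0.
Eigenvalues λ = -4, 1.
For λ=-4: (A-λI) row 1 is [-15, 10], so an eigenvector is (2, 3).
For λ=1: (A-λI) row 1 is [-20, 10], so an eigenvector is (1, 2).
General solution: C_1e^(-4t)(2,3) + C_2e^(t)(1,2).
Applying x(0)=0, z(0)=-3 gives C_1=3, C_2=-6.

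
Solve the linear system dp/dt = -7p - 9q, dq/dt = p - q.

Coefficient matrix A = [[-7, -9], [1, -1]].
Characteristic polynomial det(A - λI) = λ^2 + 8λ + 16 = 0.
Single eigenvalue λ = -4 with algebraic multiplicity 2.
Eigenvector v = (3,-1); generalized eigenvector w with (A-λI)w=v is (-1,0).
General solution: e^(-4t)[C_1·v + C_2·(t·v + w)].

p(t) = 3C_1e^(-4t) + 3C_2te^(-4t) - C_2e^(-4t), q(t) = -C_1e^(-4t) - C_2te^(-4t)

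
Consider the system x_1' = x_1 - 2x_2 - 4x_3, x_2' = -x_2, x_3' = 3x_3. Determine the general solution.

x_1(t) = K_1e^(t) + K_2e^(-t) - 2K_3e^(3t), x_2(t) = K_2e^(-t), x_3(t) = K_3e^(3t)

Coefficient matrix A = [[1, -2, -4], [0, -1, 0], [0, 0, 3]].
det(A - λI) = 0 gives eigenvalues λ = 1, -1, 3.
For λ=1: eigenvector (1,0,0).
For λ=-1: eigenvector (1,1,0).
For λ=3: eigenvector (-2,0,1).
General solution: K_1e^(t)(1,0,0) + K_2e^(-t)(1,1,0) + K_3e^(3t)(-2,0,1).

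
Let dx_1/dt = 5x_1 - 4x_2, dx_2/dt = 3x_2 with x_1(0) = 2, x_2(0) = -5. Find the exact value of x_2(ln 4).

-320

A = [[5,-4],[0,3]]; eigenvalues λ = 5, 3.
Eigenvectors: (-1,0) for λ=5, (-2,-1) for λ=3.
From the initial condition, c_1 = -12, c_2 = 5.
x_2(ln 4) = (-12)(4^5)(0) + (5)(4^3)(-1) = -320.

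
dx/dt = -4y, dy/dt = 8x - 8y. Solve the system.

Coefficient matrix A = [[0, -4], [8, -8]].
Characteristic polynomial det(A - λI) = λ^2 + 8λ + 32 = 0.
Eigenvalues λ = -4 ± 4i (complex conjugate pair).
For λ=-4+4i: an eigenvector is (0,1) - i(-1,-1) = (0 + i, 1 + i).
A real fundamental pair from Re and Im of e^((-4+4i)t)v: X_1 = e^(-4t)(cos(4t)·(0,1) + sin(4t)·(-1,-1)), X_2 = e^(-4t)(sin(4t)·(0,1) - cos(4t)·(-1,-1)).
General solution: K_1X_1 + K_2X_2.

x(t) = -K_1e^(-4t)sin(4t) + K_2e^(-4t)cos(4t), y(t) = -K_1e^(-4t)sin(4t) + K_1e^(-4t)cos(4t) + K_2e^(-4t)sin(4t) + K_2e^(-4t)cos(4t)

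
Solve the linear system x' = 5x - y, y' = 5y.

x(t) = -c_1e^(5t) - c_2te^(5t) - c_2e^(5t), y(t) = c_2e^(5t)

Coefficient matrix A = [[5, -1], [0, 5]].
Characteristic polynomial det(A - λI) = λ^2 - 10λ + 25 = 0.
Single eigenvalue λ = 5 with algebraic multiplicity 2.
Eigenvector v = (-1,0); generalized eigenvector w with (A-λI)w=v is (-1,1).
General solution: e^(5t)[c_1·v + c_2·(t·v + w)].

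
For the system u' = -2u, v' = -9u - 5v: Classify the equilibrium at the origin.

stable node

A = [[-2,0],[-9,-5]]; det(A-λI) = λ^2 + 7λ + 10.
λ = -5, -2: both negative.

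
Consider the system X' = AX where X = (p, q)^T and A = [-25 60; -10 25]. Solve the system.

Coefficient matrix A = [[-25, 60], [-10, 25]].
Characteristic polynomial det(A - λI) = λ^2 - 25 = 0.
Eigenvalues λ = -5, 5.
For λ=-5: (A-λI) row 1 is [-20, 60], so an eigenvector is (3, 1).
For λ=5: (A-λI) row 1 is [-30, 60], so an eigenvector is (-2, -1).
General solution: C_1e^(-5t)(3,1) + C_2e^(5t)(-2,-1).

p(t) = 3C_1e^(-5t) - 2C_2e^(5t), q(t) = C_1e^(-5t) - C_2e^(5t)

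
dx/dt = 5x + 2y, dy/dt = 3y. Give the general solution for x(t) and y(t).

Coefficient matrix A = [[5, 2], [0, 3]].
Characteristic polynomial det(A - λI) = λ^2 - 8λ + 15 = 0.
Eigenvalues λ = 5, 3.
For λ=5: (A-λI) row 1 is [0, 2], so an eigenvector is (1, 0).
For λ=3: (A-λI) row 1 is [2, 2], so an eigenvector is (-1, 1).
General solution: c_1e^(5t)(1,0) + c_2e^(3t)(-1,1).

x(t) = c_1e^(5t) - c_2e^(3t), y(t) = c_2e^(3t)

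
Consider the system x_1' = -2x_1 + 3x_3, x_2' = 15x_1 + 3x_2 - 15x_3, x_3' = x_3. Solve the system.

Coefficient matrix A = [[-2, 0, 3], [15, 3, -15], [0, 0, 1]].
det(A - λI) = 0 gives eigenvalues λ = 1, 3, -2.
For λ=1: eigenvector (1,0,1).
For λ=3: eigenvector (0,1,0).
For λ=-2: eigenvector (-1,3,0).
General solution: c_1e^(t)(1,0,1) + c_2e^(3t)(0,1,0) + c_3e^(-2t)(-1,3,0).

x_1(t) = c_1e^(t) - c_3e^(-2t), x_2(t) = c_2e^(3t) + 3c_3e^(-2t), x_3(t) = c_1e^(t)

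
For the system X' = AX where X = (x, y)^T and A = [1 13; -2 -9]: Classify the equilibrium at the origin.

stable spiral

A = [[1,13],[-2,-9]]; det(A-λI) = λ^2 + 8λ + 17.
λ = -4 ± i: negative real part.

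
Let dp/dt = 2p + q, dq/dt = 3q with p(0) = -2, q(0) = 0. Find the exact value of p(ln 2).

-8

A = [[2,1],[0,3]]; eigenvalues λ = 2, 3.
Eigenvectors: (1,0) for λ=2, (-1,-1) for λ=3.
From the initial condition, c_1 = -2, c_2 = 0.
p(ln 2) = (-2)(2^2)(1) + (0)(2^3)(-1) = -8.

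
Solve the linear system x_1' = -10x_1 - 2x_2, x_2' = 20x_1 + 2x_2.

x_1(t) = -c_1e^(-4t)cos(2t) - c_2e^(-4t)sin(2t), x_2(t) = -c_1e^(-4t)sin(2t) + 3c_1e^(-4t)cos(2t) + 3c_2e^(-4t)sin(2t) + c_2e^(-4t)cos(2t)

Coefficient matrix A = [[-10, -2], [20, 2]].
Characteristic polynomial det(A - λI) = λ^2 + 8λ + 20 = 0.
Eigenvalues λ = -4 ± 2i (complex conjugate pair).
For λ=-4+2i: an eigenvector is (-1,3) - i(0,-1) = (-1, 3 + i).
A real fundamental pair from Re and Im of e^((-4+2i)t)v: X_1 = e^(-4t)(cos(2t)·(-1,3) + sin(2t)·(0,-1)), X_2 = e^(-4t)(sin(2t)·(-1,3) - cos(2t)·(0,-1)).
General solution: c_1X_1 + c_2X_2.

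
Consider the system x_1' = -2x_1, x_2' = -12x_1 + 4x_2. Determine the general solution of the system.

x_1(t) = c_2e^(-2t), x_2(t) = -c_1e^(4t) + 2c_2e^(-2t)

Coefficient matrix A = [[-2, 0], [-12, 4]].
Characteristic polynomial det(A - λI) = λ^2 - 2λ - 8 = 0.
Eigenvalues λ = 4, -2.
For λ=4: (A-λI) row 1 is [-6, 0], so an eigenvector is (0, -1).
For λ=-2: (A-λI) row 2 is [-12, 6], so an eigenvector is (1, 2).
General solution: c_1e^(4t)(0,-1) + c_2e^(-2t)(1,2).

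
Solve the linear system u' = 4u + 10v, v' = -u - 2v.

u(t) = -3c_1e^(t)sin(t) - c_1e^(t)cos(t) - c_2e^(t)sin(t) + 3c_2e^(t)cos(t), v(t) = c_1e^(t)sin(t) - c_2e^(t)cos(t)

Coefficient matrix A = [[4, 10], [-1, -2]].
Characteristic polynomial det(A - λI) = λ^2 - 2λ + 2 = 0.
Eigenvalues λ = 1 ± i (complex conjugate pair).
For λ=1+i: an eigenvector is (-1,0) - i(-3,1) = (-1 + 3i, 0 - i).
A real fundamental pair from Re and Im of e^((1+i)t)v: X_1 = e^(t)(cos(t)·(-1,0) + sin(t)·(-3,1)), X_2 = e^(t)(sin(t)·(-1,0) - cos(t)·(-3,1)).
General solution: c_1X_1 + c_2X_2.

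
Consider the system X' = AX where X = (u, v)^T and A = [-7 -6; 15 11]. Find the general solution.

Coefficient matrix A = [[-7, -6], [15, 11]].
Characteristic polynomial det(A - λI) = λ^2 - 4λ + 13 = 0.
Eigenvalues λ = 2 ± 3i (complex conjugate pair).
For λ=2+3i: an eigenvector is (1,-1) - i(-1,2) = (1 + i, -1 - 2i).
A real fundamental pair from Re and Im of e^((2+3i)t)v: X_1 = e^(2t)(cos(3t)·(1,-1) + sin(3t)·(-1,2)), X_2 = e^(2t)(sin(3t)·(1,-1) - cos(3t)·(-1,2)).
General solution: c_1X_1 + c_2X_2.

u(t) = -c_1e^(2t)sin(3t) + c_1e^(2t)cos(3t) + c_2e^(2t)sin(3t) + c_2e^(2t)cos(3t), v(t) = 2c_1e^(2t)sin(3t) - c_1e^(2t)cos(3t) - c_2e^(2t)sin(3t) - 2c_2e^(2t)cos(3t)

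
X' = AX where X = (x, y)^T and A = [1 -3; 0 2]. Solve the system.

Coefficient matrix A = [[1, -3], [0, 2]].
Characteristic polynomial det(A - λI) = λ^2 - 3λ + 2 = 0.
Eigenvalues λ = 1, 2.
For λ=1: (A-λI) row 1 is [0, -3], so an eigenvector is (-1, 0).
For λ=2: (A-λI) row 1 is [-1, -3], so an eigenvector is (3, -1).
General solution: c_1e^(t)(-1,0) + c_2e^(2t)(3,-1).

x(t) = -c_1e^(t) + 3c_2e^(2t), y(t) = -c_2e^(2t)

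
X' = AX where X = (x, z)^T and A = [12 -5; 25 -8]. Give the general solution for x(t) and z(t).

x(t) = -C_1e^(2t)sin(5t) + C_2e^(2t)cos(5t), z(t) = -2C_1e^(2t)sin(5t) + C_1e^(2t)cos(5t) + C_2e^(2t)sin(5t) + 2C_2e^(2t)cos(5t)

Coefficient matrix A = [[12, -5], [25, -8]].
Characteristic polynomial det(A - λI) = λ^2 - 4λ + 29 = 0.
Eigenvalues λ = 2 ± 5i (complex conjugate pair).
For λ=2+5i: an eigenvector is (0,1) - i(-1,-2) = (0 + i, 1 + 2i).
A real fundamental pair from Re and Im of e^((2+5i)t)v: X_1 = e^(2t)(cos(5t)·(0,1) + sin(5t)·(-1,-2)), X_2 = e^(2t)(sin(5t)·(0,1) - cos(5t)·(-1,-2)).
General solution: C_1X_1 + C_2X_2.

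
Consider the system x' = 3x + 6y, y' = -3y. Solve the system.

Coefficient matrix A = [[3, 6], [0, -3]].
Characteristic polynomial det(A - λI) = λ^2 - 9 = 0.
Eigenvalues λ = 3, -3.
For λ=3: (A-λI) row 1 is [0, 6], so an eigenvector is (-1, 0).
For λ=-3: (A-λI) row 1 is [6, 6], so an eigenvector is (-1, 1).
General solution: K_1e^(3t)(-1,0) + K_2e^(-3t)(-1,1).

x(t) = -K_1e^(3t) - K_2e^(-3t), y(t) = K_2e^(-3t)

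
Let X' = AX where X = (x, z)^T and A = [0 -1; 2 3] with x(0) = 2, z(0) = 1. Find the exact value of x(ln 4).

A = [[0,-1],[2,3]]; eigenvalues λ = 2, 1.
Eigenvectors: (1,-2) for λ=2, (1,-1) for λ=1.
From the initial condition, c_1 = -3, c_2 = 5.
x(ln 4) = (-3)(4^2)(1) + (5)(4^1)(1) = -28.

-28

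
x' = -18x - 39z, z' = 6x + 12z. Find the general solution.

Coefficient matrix A = [[-18, -39], [6, 12]].
Characteristic polynomial det(A - λI) = λ^2 + 6λ + 18 = 0.
Eigenvalues λ = -3 ± 3i (complex conjugate pair).
For λ=-3+3i: an eigenvector is (-3,1) - i(2,-1) = (-3 - 2i, 1 + i).
A real fundamental pair from Re and Im of e^((-3+3i)t)v: X_1 = e^(-3t)(cos(3t)·(-3,1) + sin(3t)·(2,-1)), X_2 = e^(-3t)(sin(3t)·(-3,1) - cos(3t)·(2,-1)).
General solution: K_1X_1 + K_2X_2.

x(t) = 2K_1e^(-3t)sin(3t) - 3K_1e^(-3t)cos(3t) - 3K_2e^(-3t)sin(3t) - 2K_2e^(-3t)cos(3t), z(t) = -K_1e^(-3t)sin(3t) + K_1e^(-3t)cos(3t) + K_2e^(-3t)sin(3t) + K_2e^(-3t)cos(3t)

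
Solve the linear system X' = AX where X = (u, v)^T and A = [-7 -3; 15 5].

Coefficient matrix A = [[-7, -3], [15, 5]].
Characteristic polynomial det(A - λI) = λ^2 + 2λ + 10 = 0.
Eigenvalues λ = -1 ± 3i (complex conjugate pair).
For λ=-1+3i: an eigenvector is (-1,2) - i(0,-1) = (-1, 2 + i).
A real fundamental pair from Re and Im of e^((-1+3i)t)v: X_1 = e^(-t)(cos(3t)·(-1,2) + sin(3t)·(0,-1)), X_2 = e^(-t)(sin(3t)·(-1,2) - cos(3t)·(0,-1)).
General solution: C_1X_1 + C_2X_2.

u(t) = -C_1e^(-t)cos(3t) - C_2e^(-t)sin(3t), v(t) = -C_1e^(-t)sin(3t) + 2C_1e^(-t)cos(3t) + 2C_2e^(-t)sin(3t) + C_2e^(-t)cos(3t)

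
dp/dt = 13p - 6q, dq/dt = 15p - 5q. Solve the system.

Coefficient matrix A = [[13, -6], [15, -5]].
Characteristic polynomial det(A - λI) = λ^2 - 8λ + 25 = 0.
Eigenvalues λ = 4 ± 3i (complex conjugate pair).
For λ=4+3i: an eigenvector is (1,2) - i(-1,-1) = (1 + i, 2 + i).
A real fundamental pair from Re and Im of e^((4+3i)t)v: X_1 = e^(4t)(cos(3t)·(1,2) + sin(3t)·(-1,-1)), X_2 = e^(4t)(sin(3t)·(1,2) - cos(3t)·(-1,-1)).
General solution: K_1X_1 + K_2X_2.

p(t) = -K_1e^(4t)sin(3t) + K_1e^(4t)cos(3t) + K_2e^(4t)sin(3t) + K_2e^(4t)cos(3t), q(t) = -K_1e^(4t)sin(3t) + 2K_1e^(4t)cos(3t) + 2K_2e^(4t)sin(3t) + K_2e^(4t)cos(3t)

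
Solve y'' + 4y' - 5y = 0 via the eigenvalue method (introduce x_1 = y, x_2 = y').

Let x_1 = y, x_2 = y'. Then x_1' = x_2 and x_2' = 5x_1 - 4x_2.
A = [[0,1],[5,-4]]; det(A-λI) = λ^2 + 4λ - 5.
Eigenvalues λ = -5, 1 with eigenvectors (1,-5), (1,1).

y(t) = K_1e^(-5t) + K_2e^(t)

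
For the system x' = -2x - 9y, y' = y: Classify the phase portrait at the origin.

A = [[-2,-9],[0,1]]; det(A-λI) = λ^2 + λ - 2.
λ = 1, -2: opposite signs.

saddle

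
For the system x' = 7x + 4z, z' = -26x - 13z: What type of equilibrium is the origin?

A = [[7,4],[-26,-13]]; det(A-λI) = λ^2 + 6λ + 13.
λ = -3 ± 2i: negative real part.

stable spiral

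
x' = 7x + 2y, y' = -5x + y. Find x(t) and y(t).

x(t) = -C_1e^(4t)sin(t) + C_1e^(4t)cos(t) + C_2e^(4t)sin(t) + C_2e^(4t)cos(t), y(t) = C_1e^(4t)sin(t) - 2C_1e^(4t)cos(t) - 2C_2e^(4t)sin(t) - C_2e^(4t)cos(t)

Coefficient matrix A = [[7, 2], [-5, 1]].
Characteristic polynomial det(A - λI) = λ^2 - 8λ + 17 = 0.
Eigenvalues λ = 4 ± i (complex conjugate pair).
For λ=4+i: an eigenvector is (1,-2) - i(-1,1) = (1 + i, -2 - i).
A real fundamental pair from Re and Im of e^((4+i)t)v: X_1 = e^(4t)(cos(t)·(1,-2) + sin(t)·(-1,1)), X_2 = e^(4t)(sin(t)·(1,-2) - cos(t)·(-1,1)).
General solution: C_1X_1 + C_2X_2.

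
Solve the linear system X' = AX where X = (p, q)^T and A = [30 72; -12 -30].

p(t) = 3c_1e^(6t) - 2c_2e^(-6t), q(t) = -c_1e^(6t) + c_2e^(-6t)

Coefficient matrix A = [[30, 72], [-12, -30]].
Characteristic polynomial det(A - λI) = λ^2 - 36 = 0.
Eigenvalues λ = 6, -6.
For λ=6: (A-λI) row 1 is [24, 72], so an eigenvector is (3, -1).
For λ=-6: (A-λI) row 1 is [36, 72], so an eigenvector is (-2, 1).
General solution: c_1e^(6t)(3,-1) + c_2e^(-6t)(-2,1).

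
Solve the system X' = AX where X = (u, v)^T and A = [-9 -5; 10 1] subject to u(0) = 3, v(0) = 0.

u(t) = -3e^(-4t)sin(5t) + 3e^(-4t)cos(5t), v(t) = 6e^(-4t)sin(5t)

Coefficient matrix A = [[-9, -5], [10, 1]].
Characteristic polynomial det(A - λI) = λ^2 + 8λ + 41 = 0.
Eigenvalues λ = -4 ± 5i (complex conjugate pair).
For λ=-4+5i: an eigenvector is (-1,1) - i(0,-1) = (-1, 1 + i).
A real fundamental pair from Re and Im of e^((-4+5i)t)v: X_1 = e^(-4t)(cos(5t)·(-1,1) + sin(5t)·(0,-1)), X_2 = e^(-4t)(sin(5t)·(-1,1) - cos(5t)·(0,-1)).
General solution: c_1X_1 + c_2X_2.
Applying u(0)=3, v(0)=0 gives c_1=-3, c_2=3.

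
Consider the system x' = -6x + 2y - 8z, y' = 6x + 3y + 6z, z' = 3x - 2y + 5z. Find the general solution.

x(t) = K_1e^(2t) + 2K_2e^(3t) + 2K_3e^(-3t), y(t) = K_2e^(3t) - K_3e^(-3t), z(t) = -K_1e^(2t) - 2K_2e^(3t) - K_3e^(-3t)

Coefficient matrix A = [[-6, 2, -8], [6, 3, 6], [3, -2, 5]].
det(A - λI) = 0 gives eigenvalues λ = 2, 3, -3.
For λ=2: eigenvector (1,0,-1).
For λ=3: eigenvector (2,1,-2).
For λ=-3: eigenvector (2,-1,-1).
General solution: K_1e^(2t)(1,0,-1) + K_2e^(3t)(2,1,-2) + K_3e^(-3t)(2,-1,-1).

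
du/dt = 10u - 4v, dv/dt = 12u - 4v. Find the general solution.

u(t) = -2c_1e^(4t) - c_2e^(2t), v(t) = -3c_1e^(4t) - 2c_2e^(2t)

Coefficient matrix A = [[10, -4], [12, -4]].
Characteristic polynomial det(A - λI) = λ^2 - 6λ + 8 = 0.
Eigenvalues λ = 4, 2.
For λ=4: (A-λI) row 1 is [6, -4], so an eigenvector is (-2, -3).
For λ=2: (A-λI) row 1 is [8, -4], so an eigenvector is (-1, -2).
General solution: c_1e^(4t)(-2,-3) + c_2e^(2t)(-1,-2).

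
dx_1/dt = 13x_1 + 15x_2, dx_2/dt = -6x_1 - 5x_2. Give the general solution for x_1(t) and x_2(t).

Coefficient matrix A = [[13, 15], [-6, -5]].
Characteristic polynomial det(A - λI) = λ^2 - 8λ + 25 = 0.
Eigenvalues λ = 4 ± 3i (complex conjugate pair).
For λ=4+3i: an eigenvector is (-2,1) - i(-1,1) = (-2 + i, 1 - i).
A real fundamental pair from Re and Im of e^((4+3i)t)v: X_1 = e^(4t)(cos(3t)·(-2,1) + sin(3t)·(-1,1)), X_2 = e^(4t)(sin(3t)·(-2,1) - cos(3t)·(-1,1)).
General solution: C_1X_1 + C_2X_2.

x_1(t) = -C_1e^(4t)sin(3t) - 2C_1e^(4t)cos(3t) - 2C_2e^(4t)sin(3t) + C_2e^(4t)cos(3t), x_2(t) = C_1e^(4t)sin(3t) + C_1e^(4t)cos(3t) + C_2e^(4t)sin(3t) - C_2e^(4t)cos(3t)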